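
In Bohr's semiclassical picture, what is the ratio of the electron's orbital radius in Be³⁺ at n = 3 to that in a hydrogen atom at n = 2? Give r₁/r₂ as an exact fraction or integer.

r ∝ Z^-1 · n^2
r₁/r₂ = (4/1)^-1 · (3/2)^2 = 9/16

9/16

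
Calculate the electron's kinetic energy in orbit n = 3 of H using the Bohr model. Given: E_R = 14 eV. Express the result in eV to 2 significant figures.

1.6 eV

For a Coulomb orbit the virial theorem gives K = −E_n.
E_n = −E_R·Z²/n², so K = E_R·Z²/n² = 14 × 1²/3² = 1.6 eV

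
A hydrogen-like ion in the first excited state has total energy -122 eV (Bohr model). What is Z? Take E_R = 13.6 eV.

E_n = −E_R Z²/n² ⇒ Z² = −E_n n²/E_R = 122 × 2² / 13.6 ≈ 35.88
Z = 6

6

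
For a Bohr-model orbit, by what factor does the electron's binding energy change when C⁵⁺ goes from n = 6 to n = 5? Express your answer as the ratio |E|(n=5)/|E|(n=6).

36/25

|E| ∝ Z^2 · n^-2; with Z fixed, |E| ∝ n^-2.
|E|(n=5)/|E|(n=6) = (5/6)^-2 = 36/25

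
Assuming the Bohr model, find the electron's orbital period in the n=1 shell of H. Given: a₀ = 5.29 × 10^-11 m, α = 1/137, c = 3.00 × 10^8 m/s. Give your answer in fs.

r = n²a₀/Z = 1²·5.29 × 10^-11/1 = 5.29 × 10^-11 m
v = Zαc/n = 1·0.00730·3.00 × 10^8/1 = 2.19 × 10^6 m/s
T = 2πr/v = 1.52 × 10^-16 s = 0.152 fs

0.152 fs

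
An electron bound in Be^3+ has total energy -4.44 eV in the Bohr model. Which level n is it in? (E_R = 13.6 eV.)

E_n = −E_R Z²/n² ⇒ n² = E_R Z²/(−E_n) = 13.6 × 4² / 4.44 ≈ 49.01
n = 7

7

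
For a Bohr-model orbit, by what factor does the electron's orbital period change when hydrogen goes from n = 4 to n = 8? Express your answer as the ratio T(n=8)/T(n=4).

8

T ∝ Z^-2 · n^3; with Z fixed, T ∝ n^3.
T(n=8)/T(n=4) = (8/4)^3 = 8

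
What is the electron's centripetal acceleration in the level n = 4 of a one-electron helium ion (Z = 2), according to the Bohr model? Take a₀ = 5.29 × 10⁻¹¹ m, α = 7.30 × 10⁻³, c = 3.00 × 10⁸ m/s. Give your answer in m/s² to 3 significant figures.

r = n²a₀/Z = 4.23 × 10⁻¹⁰ m, v = Zαc/n = 1.09 × 10⁶ m/s
a = v²/r = (1.09 × 10⁶)² / 4.23 × 10⁻¹⁰ = 2.83 × 10²¹ m/s²

2.83 × 10²¹ m/s²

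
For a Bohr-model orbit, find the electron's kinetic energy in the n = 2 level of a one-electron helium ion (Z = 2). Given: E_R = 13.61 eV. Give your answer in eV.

13.61 eV

For a Coulomb orbit the virial theorem gives K = −E_n.
E_n = −E_R·Z²/n², so K = E_R·Z²/n² = 13.61 × 2²/2² = 13.61 eV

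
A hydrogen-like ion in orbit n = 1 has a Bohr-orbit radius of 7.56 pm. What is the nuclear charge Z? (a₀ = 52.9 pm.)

r_n = n²a₀/Z ⇒ Z = n²a₀/r = 1² × 52.9 / 7.56 ≈ 7.00
Z = 7

7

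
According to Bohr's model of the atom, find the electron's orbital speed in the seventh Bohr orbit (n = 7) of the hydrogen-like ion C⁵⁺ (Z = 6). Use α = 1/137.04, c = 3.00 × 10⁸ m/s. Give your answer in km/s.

v_n = Zαc/n = 6 × 0.00730 × 3.00 × 10⁸ / 7
    = 1880 km/s

1880 km/s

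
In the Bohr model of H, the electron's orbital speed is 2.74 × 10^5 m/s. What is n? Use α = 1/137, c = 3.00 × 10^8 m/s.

8

v_n = Zαc/n ⇒ n = Zαc/v = 1 × 0.00730 × 3.00 × 10^8 / 2.74 × 10^5 ≈ 7.99
n = 8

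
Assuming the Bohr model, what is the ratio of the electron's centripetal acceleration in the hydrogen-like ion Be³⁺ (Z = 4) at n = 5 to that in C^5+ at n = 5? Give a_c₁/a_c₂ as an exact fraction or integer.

8/27

a_c ∝ Z^3 · n^-4
a_c₁/a_c₂ = (4/6)^3 · (5/5)^-4 = 8/27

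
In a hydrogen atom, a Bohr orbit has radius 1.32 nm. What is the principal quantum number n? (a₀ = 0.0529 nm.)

r_n = n²a₀/Z ⇒ n² = rZ/a₀ = 1.32 × 1 / 0.0529 ≈ 24.95
n = 5

5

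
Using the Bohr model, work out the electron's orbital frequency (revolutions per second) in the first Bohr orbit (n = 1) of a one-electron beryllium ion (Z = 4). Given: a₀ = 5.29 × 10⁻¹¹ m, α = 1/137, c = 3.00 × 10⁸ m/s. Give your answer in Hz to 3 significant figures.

r = n²a₀/Z = 1.32 × 10⁻¹¹ m, v = Zαc/n = 8.76 × 10⁶ m/s
f = v/(2πr) = 1.05 × 10¹⁷ Hz

1.05 × 10¹⁷ Hz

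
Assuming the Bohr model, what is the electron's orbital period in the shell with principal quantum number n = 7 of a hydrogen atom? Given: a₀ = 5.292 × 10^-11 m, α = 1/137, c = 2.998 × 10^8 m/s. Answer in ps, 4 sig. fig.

r = n²a₀/Z = 7²·5.292 × 10^-11/1 = 2.593 × 10^-9 m
v = Zαc/n = 1·0.007299·2.998 × 10^8/7 = 3.126 × 10^5 m/s
T = 2πr/v = 5.212 × 10^-14 s = 0.05212 ps

0.05212 ps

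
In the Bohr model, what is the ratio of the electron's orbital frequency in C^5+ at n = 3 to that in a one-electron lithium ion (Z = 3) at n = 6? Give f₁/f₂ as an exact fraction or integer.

f ∝ Z^2 · n^-3
f₁/f₂ = (6/3)^2 · (3/6)^-3 = 32

32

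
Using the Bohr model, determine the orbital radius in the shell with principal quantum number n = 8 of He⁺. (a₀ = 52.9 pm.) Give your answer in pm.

r_n = n²a₀/Z = 8² × 52.9 / 2
    = 64 × 52.9 / 2 = 1690 pm

1690 pm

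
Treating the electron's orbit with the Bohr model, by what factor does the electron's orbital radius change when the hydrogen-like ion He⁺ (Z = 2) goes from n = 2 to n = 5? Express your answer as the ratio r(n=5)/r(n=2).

r ∝ Z^-1 · n^2; with Z fixed, r ∝ n^2.
r(n=5)/r(n=2) = (5/2)^2 = 25/4

25/4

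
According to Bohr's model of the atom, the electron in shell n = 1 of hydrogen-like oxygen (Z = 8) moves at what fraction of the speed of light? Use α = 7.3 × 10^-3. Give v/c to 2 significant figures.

0.058

v_n = Zαc/n, so v/c = Zα/n = 8 × 0.0073 / 1 = 0.058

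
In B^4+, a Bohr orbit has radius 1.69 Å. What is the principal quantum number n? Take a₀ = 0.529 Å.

4

r_n = n²a₀/Z ⇒ n² = rZ/a₀ = 1.69 × 5 / 0.529 ≈ 15.97
n = 4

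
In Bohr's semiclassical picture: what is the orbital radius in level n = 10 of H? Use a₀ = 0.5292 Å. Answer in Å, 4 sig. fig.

52.92 Å

r_n = n²a₀/Z = 10² × 0.5292 / 1
    = 100 × 0.5292 / 1 = 52.92 Å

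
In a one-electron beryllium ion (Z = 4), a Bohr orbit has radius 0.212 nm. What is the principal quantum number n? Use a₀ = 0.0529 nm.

r_n = n²a₀/Z ⇒ n² = rZ/a₀ = 0.212 × 4 / 0.0529 ≈ 16.03
n = 4

4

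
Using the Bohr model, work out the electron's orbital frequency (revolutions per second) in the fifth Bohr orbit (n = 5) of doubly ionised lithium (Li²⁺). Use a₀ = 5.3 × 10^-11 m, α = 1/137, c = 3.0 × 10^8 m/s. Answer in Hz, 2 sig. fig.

4.7 × 10^14 Hz

r = n²a₀/Z = 4.4 × 10^-10 m, v = Zαc/n = 1.3 × 10^6 m/s
f = v/(2πr) = 4.7 × 10^14 Hz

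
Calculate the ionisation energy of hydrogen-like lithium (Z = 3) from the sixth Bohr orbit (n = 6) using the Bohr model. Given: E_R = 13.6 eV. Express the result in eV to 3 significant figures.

3.40 eV

E_n = −E_R·Z²/n² = −13.6 × 3²/6² eV = -3.40 eV
Ionisation energy = −E_n = 3.40 eV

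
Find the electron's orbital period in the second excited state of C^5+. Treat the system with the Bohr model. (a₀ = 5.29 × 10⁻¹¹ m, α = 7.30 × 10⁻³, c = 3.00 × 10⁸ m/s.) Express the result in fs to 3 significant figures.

0.114 fs

r = n²a₀/Z = 3²·5.29 × 10⁻¹¹/6 = 7.94 × 10⁻¹¹ m
v = Zαc/n = 6·0.00730·3.00 × 10⁸/3 = 4.38 × 10⁶ m/s
T = 2πr/v = 1.14 × 10⁻¹⁶ s = 0.114 fs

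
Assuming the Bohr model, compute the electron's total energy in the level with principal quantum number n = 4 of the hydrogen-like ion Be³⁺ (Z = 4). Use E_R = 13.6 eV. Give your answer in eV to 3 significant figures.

E_n = −E_R·Z²/n² = −13.6 × 4²/4² = -13.6 eV

-13.6 eV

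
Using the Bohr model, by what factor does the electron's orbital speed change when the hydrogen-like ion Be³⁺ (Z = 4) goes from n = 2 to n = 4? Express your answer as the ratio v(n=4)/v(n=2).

v ∝ Z^1 · n^-1; with Z fixed, v ∝ n^-1.
v(n=4)/v(n=2) = (4/2)^-1 = 1/2

1/2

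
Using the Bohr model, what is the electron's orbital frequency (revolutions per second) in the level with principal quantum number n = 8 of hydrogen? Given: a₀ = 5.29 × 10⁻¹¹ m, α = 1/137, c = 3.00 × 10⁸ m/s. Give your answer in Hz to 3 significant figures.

1.29 × 10¹³ Hz

r = n²a₀/Z = 3.39 × 10⁻⁹ m, v = Zαc/n = 2.74 × 10⁵ m/s
f = v/(2πr) = 1.29 × 10¹³ Hz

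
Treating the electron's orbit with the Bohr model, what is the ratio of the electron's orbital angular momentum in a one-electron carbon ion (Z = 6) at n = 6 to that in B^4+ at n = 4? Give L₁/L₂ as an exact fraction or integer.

3/2

L = nℏ is independent of Z.
L₁/L₂ = n₁/n₂ = 6/4 = 3/2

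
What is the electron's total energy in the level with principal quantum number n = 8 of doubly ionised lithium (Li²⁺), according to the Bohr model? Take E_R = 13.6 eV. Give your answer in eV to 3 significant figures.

-1.91 eV

E_n = −E_R·Z²/n² = −13.6 × 3²/8² = -1.91 eV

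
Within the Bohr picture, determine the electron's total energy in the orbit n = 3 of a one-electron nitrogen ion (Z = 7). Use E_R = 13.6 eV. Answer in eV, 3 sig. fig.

E_n = −E_R·Z²/n² = −13.6 × 7²/3² = -74.0 eV

-74.0 eV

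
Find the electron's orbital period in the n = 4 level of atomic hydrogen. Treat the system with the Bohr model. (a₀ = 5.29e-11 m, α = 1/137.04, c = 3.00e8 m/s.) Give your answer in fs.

9.72 fs

r = n²a₀/Z = 4²·5.29e-11/1 = 8.46e-10 m
v = Zαc/n = 1·0.00730·3.00e8/4 = 5.47e5 m/s
T = 2πr/v = 9.72e-15 s = 9.72 fs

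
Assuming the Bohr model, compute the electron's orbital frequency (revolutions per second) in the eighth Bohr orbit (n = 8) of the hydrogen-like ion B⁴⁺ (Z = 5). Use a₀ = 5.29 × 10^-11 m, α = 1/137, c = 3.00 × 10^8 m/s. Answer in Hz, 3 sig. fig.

3.22 × 10^14 Hz

r = n²a₀/Z = 6.77 × 10^-10 m, v = Zαc/n = 1.37 × 10^6 m/s
f = v/(2πr) = 3.22 × 10^14 Hz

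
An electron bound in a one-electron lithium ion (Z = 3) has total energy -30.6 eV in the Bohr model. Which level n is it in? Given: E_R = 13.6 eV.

E_n = −E_R Z²/n² ⇒ n² = E_R Z²/(−E_n) = 13.6 × 3² / 30.6 ≈ 4.00
n = 2

2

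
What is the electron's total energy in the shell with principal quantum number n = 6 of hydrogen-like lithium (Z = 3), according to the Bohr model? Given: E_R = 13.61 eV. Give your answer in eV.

E_n = −E_R·Z²/n² = −13.61 × 3²/6² = -3.402 eV

-3.402 eV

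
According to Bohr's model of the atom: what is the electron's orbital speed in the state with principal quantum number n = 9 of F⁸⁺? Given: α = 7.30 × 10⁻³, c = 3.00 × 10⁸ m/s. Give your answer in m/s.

v_n = Zαc/n = 9 × 0.00730 × 3.00 × 10⁸ / 9
    = 2.19 × 10⁶ m/s

2.19 × 10⁶ m/s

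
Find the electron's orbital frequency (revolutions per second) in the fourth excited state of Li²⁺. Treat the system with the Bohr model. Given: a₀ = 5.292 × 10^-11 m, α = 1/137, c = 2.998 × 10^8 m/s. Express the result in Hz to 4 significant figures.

4.739 × 10^14 Hz

r = n²a₀/Z = 4.410 × 10^-10 m, v = Zαc/n = 1.313 × 10^6 m/s
f = v/(2πr) = 4.739 × 10^14 Hz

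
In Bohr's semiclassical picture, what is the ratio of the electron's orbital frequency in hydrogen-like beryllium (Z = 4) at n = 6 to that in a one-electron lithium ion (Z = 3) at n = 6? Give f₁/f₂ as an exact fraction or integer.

16/9

f ∝ Z^2 · n^-3
f₁/f₂ = (4/3)^2 · (6/6)^-3 = 16/9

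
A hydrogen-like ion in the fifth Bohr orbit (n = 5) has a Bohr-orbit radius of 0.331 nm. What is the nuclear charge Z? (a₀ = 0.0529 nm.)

r_n = n²a₀/Z ⇒ Z = n²a₀/r = 5² × 0.0529 / 0.331 ≈ 4.00
Z = 4

4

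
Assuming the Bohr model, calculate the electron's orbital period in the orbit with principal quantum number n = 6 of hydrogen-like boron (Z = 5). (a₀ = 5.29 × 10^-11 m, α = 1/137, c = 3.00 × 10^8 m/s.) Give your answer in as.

r = n²a₀/Z = 6²·5.29 × 10^-11/5 = 3.81 × 10^-10 m
v = Zαc/n = 5·0.00730·3.00 × 10^8/6 = 1.82 × 10^6 m/s
T = 2πr/v = 1.31 × 10^-15 s = 1310 as

1310 as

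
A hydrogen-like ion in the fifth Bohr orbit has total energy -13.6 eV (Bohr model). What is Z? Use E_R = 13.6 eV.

E_n = −E_R Z²/n² ⇒ Z² = −E_n n²/E_R = 13.6 × 5² / 13.6 ≈ 25.00
Z = 5

5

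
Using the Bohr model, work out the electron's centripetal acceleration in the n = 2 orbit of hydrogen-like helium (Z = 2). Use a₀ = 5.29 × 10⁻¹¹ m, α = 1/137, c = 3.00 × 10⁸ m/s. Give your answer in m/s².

r = n²a₀/Z = 1.06 × 10⁻¹⁰ m, v = Zαc/n = 2.19 × 10⁶ m/s
a = v²/r = (2.19 × 10⁶)² / 1.06 × 10⁻¹⁰ = 4.53 × 10²² m/s²

4.53 × 10²² m/s²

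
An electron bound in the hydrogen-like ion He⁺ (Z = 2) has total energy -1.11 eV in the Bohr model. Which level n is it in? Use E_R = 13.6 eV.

7

E_n = −E_R Z²/n² ⇒ n² = E_R Z²/(−E_n) = 13.6 × 2² / 1.11 ≈ 49.01
n = 7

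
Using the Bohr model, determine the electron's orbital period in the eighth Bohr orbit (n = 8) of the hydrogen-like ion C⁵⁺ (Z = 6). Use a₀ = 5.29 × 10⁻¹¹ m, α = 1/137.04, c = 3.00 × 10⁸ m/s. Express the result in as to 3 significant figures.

2160 as

r = n²a₀/Z = 8²·5.29 × 10⁻¹¹/6 = 5.64 × 10⁻¹⁰ m
v = Zαc/n = 6·0.00730·3.00 × 10⁸/8 = 1.64 × 10⁶ m/s
T = 2πr/v = 2.16 × 10⁻¹⁵ s = 2160 as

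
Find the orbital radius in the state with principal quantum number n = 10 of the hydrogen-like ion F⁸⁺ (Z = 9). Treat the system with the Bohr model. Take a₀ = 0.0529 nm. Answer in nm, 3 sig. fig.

r_n = n²a₀/Z = 10² × 0.0529 / 9
    = 100 × 0.0529 / 9 = 0.588 nm

0.588 nm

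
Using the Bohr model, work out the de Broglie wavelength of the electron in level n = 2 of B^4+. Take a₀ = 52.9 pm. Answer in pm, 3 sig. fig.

133 pm

The Bohr quantisation condition is nλ = 2πr_n.
r_n = n²a₀/Z = 42.3 pm
λ = 2πr_n/n = 2π·42.3/2 = 133 pm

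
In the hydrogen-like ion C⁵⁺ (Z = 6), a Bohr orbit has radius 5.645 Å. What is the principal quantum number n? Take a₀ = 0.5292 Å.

r_n = n²a₀/Z ⇒ n² = rZ/a₀ = 5.645 × 6 / 0.5292 ≈ 64.00
n = 8

8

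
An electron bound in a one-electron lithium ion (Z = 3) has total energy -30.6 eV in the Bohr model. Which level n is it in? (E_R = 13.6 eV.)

2

E_n = −E_R Z²/n² ⇒ n² = E_R Z²/(−E_n) = 13.6 × 3² / 30.6 ≈ 4.00
n = 2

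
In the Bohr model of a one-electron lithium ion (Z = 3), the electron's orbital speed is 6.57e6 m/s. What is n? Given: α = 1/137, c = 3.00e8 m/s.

1

v_n = Zαc/n ⇒ n = Zαc/v = 3 × 0.00730 × 3.00e8 / 6.57e6 ≈ 1.00
n = 1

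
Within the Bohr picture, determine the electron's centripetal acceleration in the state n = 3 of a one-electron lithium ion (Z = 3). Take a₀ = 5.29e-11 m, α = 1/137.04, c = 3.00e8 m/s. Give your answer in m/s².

r = n²a₀/Z = 1.59e-10 m, v = Zαc/n = 2.19e6 m/s
a = v²/r = (2.19e6)² / 1.59e-10 = 3.02e22 m/s²

3.02e22 m/s²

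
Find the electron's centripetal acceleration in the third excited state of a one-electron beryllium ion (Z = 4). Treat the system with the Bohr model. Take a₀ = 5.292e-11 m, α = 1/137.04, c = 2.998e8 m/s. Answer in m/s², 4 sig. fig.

r = n²a₀/Z = 2.117e-10 m, v = Zαc/n = 2.188e6 m/s
a = v²/r = (2.188e6)² / 2.117e-10 = 2.261e22 m/s²

2.261e22 m/s²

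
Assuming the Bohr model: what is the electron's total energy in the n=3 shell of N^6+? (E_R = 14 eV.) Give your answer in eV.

E_n = −E_R·Z²/n² = −14 × 7²/3² = -76 eV

-76 eV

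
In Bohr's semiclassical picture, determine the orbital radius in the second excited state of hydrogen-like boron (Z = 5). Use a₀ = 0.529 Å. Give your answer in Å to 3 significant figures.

r_n = n²a₀/Z = 3² × 0.529 / 5
    = 9 × 0.529 / 5 = 0.952 Å

0.952 Å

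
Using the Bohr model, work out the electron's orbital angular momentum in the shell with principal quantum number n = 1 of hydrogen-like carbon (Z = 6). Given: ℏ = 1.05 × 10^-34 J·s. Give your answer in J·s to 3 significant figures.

L_n = nℏ = 1 × 1.05 × 10^-34 = 1.05 × 10^-34 J·s

1.05 × 10^-34 J·s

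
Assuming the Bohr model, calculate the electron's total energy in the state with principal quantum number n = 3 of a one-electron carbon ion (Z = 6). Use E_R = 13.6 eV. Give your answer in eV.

E_n = −E_R·Z²/n² = −13.6 × 6²/3² = -54.4 eV

-54.4 eV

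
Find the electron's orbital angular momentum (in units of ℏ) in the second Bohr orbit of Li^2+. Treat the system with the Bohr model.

2

L_n = nℏ, so L/ℏ = n = 2.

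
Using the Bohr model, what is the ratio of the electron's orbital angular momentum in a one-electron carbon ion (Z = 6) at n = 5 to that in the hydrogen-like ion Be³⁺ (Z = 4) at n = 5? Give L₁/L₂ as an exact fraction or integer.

1

L = nℏ is independent of Z.
L₁/L₂ = n₁/n₂ = 5/5 = 1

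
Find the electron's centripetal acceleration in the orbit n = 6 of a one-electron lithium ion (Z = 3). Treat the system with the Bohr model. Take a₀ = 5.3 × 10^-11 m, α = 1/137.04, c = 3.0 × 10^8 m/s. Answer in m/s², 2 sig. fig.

r = n²a₀/Z = 6.4 × 10^-10 m, v = Zαc/n = 1.1 × 10^6 m/s
a = v²/r = (1.1 × 10^6)² / 6.4 × 10^-10 = 1.9 × 10^21 m/s²

1.9 × 10^21 m/s²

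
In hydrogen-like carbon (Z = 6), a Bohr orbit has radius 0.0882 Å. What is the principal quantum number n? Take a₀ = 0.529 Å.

r_n = n²a₀/Z ⇒ n² = rZ/a₀ = 0.0882 × 6 / 0.529 ≈ 1.00
n = 1

1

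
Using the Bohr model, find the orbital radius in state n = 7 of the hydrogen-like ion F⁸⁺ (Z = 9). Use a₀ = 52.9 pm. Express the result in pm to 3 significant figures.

288 pm

r_n = n²a₀/Z = 7² × 52.9 / 9
    = 49 × 52.9 / 9 = 288 pm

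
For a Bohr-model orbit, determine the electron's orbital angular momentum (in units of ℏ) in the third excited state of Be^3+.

L_n = nℏ, so L/ℏ = n = 4.

4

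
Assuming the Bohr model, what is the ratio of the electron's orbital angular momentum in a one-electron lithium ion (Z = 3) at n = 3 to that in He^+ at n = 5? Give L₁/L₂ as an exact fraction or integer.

3/5

L = nℏ is independent of Z.
L₁/L₂ = n₁/n₂ = 3/5 = 3/5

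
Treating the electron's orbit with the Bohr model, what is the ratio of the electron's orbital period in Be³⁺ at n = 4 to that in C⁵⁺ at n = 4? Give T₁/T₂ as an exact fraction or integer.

9/4

T ∝ Z^-2 · n^3
T₁/T₂ = (4/6)^-2 · (4/4)^3 = 9/4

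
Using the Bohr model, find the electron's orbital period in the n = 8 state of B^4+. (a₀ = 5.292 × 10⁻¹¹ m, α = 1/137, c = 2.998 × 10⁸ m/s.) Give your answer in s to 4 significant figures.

r = n²a₀/Z = 8²·5.292 × 10⁻¹¹/5 = 6.774 × 10⁻¹⁰ m
v = Zαc/n = 5·0.007299·2.998 × 10⁸/8 = 1.368 × 10⁶ m/s
T = 2πr/v = 3.112 × 10⁻¹⁵ s

3.112 × 10⁻¹⁵ s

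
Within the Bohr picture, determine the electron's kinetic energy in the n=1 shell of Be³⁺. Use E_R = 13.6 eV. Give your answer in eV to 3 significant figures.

For a Coulomb orbit the virial theorem gives K = −E_n.
E_n = −E_R·Z²/n², so K = E_R·Z²/n² = 13.6 × 4²/1² = 218 eV

218 eV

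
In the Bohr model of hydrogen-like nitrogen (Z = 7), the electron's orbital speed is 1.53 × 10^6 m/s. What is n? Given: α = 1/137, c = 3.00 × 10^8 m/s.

v_n = Zαc/n ⇒ n = Zαc/v = 7 × 0.00730 × 3.00 × 10^8 / 1.53 × 10^6 ≈ 10.02
n = 10

10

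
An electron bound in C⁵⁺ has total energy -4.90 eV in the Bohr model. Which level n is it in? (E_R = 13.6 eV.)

10

E_n = −E_R Z²/n² ⇒ n² = E_R Z²/(−E_n) = 13.6 × 6² / 4.90 ≈ 99.92
n = 10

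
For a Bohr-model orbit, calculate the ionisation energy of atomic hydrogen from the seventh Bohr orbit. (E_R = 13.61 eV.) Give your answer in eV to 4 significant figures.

E_n = −E_R·Z²/n² = −13.61 × 1²/7² eV = -0.2778 eV
Ionisation energy = −E_n = 0.2778 eV

0.2778 eV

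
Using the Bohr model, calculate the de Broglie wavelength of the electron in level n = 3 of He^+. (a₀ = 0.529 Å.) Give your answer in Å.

4.99 Å

The Bohr quantisation condition is nλ = 2πr_n.
r_n = n²a₀/Z = 2.38 Å
λ = 2πr_n/n = 2π·2.38/3 = 4.99 Å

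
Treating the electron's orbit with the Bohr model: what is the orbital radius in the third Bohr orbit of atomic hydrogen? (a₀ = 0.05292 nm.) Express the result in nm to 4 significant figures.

r_n = n²a₀/Z = 3² × 0.05292 / 1
    = 9 × 0.05292 / 1 = 0.4763 nm

0.4763 nm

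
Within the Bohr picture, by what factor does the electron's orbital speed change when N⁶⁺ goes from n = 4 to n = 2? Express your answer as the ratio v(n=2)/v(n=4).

2

v ∝ Z^1 · n^-1; with Z fixed, v ∝ n^-1.
v(n=2)/v(n=4) = (2/4)^-1 = 2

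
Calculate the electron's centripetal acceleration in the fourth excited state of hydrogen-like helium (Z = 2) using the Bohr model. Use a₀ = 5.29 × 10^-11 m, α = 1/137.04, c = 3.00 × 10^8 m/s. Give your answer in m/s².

1.16 × 10^21 m/s²

r = n²a₀/Z = 6.61 × 10^-10 m, v = Zαc/n = 8.76 × 10^5 m/s
a = v²/r = (8.76 × 10^5)² / 6.61 × 10^-10 = 1.16 × 10^21 m/s²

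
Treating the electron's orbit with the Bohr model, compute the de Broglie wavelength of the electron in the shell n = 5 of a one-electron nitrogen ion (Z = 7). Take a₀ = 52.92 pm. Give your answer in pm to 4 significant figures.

237.5 pm

The Bohr quantisation condition is nλ = 2πr_n.
r_n = n²a₀/Z = 189.0 pm
λ = 2πr_n/n = 2π·189.0/5 = 237.5 pm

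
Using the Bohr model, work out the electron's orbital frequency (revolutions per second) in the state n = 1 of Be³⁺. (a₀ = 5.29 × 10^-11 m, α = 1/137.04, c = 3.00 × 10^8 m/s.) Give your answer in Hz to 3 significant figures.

1.05 × 10^17 Hz

r = n²a₀/Z = 1.32 × 10^-11 m, v = Zαc/n = 8.76 × 10^6 m/s
f = v/(2πr) = 1.05 × 10^17 Hz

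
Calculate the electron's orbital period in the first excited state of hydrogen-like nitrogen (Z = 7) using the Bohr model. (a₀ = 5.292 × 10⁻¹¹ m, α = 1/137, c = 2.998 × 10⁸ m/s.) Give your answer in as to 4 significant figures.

24.81 as

r = n²a₀/Z = 2²·5.292 × 10⁻¹¹/7 = 3.024 × 10⁻¹¹ m
v = Zαc/n = 7·0.007299·2.998 × 10⁸/2 = 7.659 × 10⁶ m/s
T = 2πr/v = 2.481 × 10⁻¹⁷ s = 24.81 as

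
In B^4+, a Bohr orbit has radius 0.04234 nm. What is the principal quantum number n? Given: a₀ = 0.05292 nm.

r_n = n²a₀/Z ⇒ n² = rZ/a₀ = 0.04234 × 5 / 0.05292 ≈ 4.00
n = 2

2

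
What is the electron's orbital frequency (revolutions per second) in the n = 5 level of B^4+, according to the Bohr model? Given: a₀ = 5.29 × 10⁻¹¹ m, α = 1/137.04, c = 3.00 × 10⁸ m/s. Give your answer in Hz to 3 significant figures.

1.32 × 10¹⁵ Hz

r = n²a₀/Z = 2.64 × 10⁻¹⁰ m, v = Zαc/n = 2.19 × 10⁶ m/s
f = v/(2πr) = 1.32 × 10¹⁵ Hz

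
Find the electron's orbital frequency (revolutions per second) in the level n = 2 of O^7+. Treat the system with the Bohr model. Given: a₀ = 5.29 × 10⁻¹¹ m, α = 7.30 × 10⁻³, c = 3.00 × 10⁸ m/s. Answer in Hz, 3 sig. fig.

5.27 × 10¹⁶ Hz

r = n²a₀/Z = 2.65 × 10⁻¹¹ m, v = Zαc/n = 8.76 × 10⁶ m/s
f = v/(2πr) = 5.27 × 10¹⁶ Hz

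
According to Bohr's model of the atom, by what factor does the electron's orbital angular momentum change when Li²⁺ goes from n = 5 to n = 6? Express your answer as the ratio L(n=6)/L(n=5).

6/5

L = nℏ depends only on n, so L ∝ n.
L(n=6)/L(n=5) = (6/5)^1 = 6/5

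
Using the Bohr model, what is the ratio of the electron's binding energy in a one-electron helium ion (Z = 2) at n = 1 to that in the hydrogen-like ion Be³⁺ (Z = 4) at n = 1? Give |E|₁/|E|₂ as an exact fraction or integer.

|E| ∝ Z^2 · n^-2
|E|₁/|E|₂ = (2/4)^2 · (1/1)^-2 = 1/4

1/4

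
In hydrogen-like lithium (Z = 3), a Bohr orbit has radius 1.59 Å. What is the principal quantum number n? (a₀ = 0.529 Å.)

3

r_n = n²a₀/Z ⇒ n² = rZ/a₀ = 1.59 × 3 / 0.529 ≈ 9.02
n = 3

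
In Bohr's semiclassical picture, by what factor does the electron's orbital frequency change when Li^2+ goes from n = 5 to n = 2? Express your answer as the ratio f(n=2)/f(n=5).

f ∝ Z^2 · n^-3; with Z fixed, f ∝ n^-3.
f(n=2)/f(n=5) = (2/5)^-3 = 125/8

125/8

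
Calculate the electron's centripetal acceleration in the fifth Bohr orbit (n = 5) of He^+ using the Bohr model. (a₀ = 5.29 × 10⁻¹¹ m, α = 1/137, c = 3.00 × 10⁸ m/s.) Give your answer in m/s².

1.16 × 10²¹ m/s²

r = n²a₀/Z = 6.61 × 10⁻¹⁰ m, v = Zαc/n = 8.76 × 10⁵ m/s
a = v²/r = (8.76 × 10⁵)² / 6.61 × 10⁻¹⁰ = 1.16 × 10²¹ m/s²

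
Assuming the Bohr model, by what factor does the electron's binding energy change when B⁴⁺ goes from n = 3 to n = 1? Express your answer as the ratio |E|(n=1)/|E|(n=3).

|E| ∝ Z^2 · n^-2; with Z fixed, |E| ∝ n^-2.
|E|(n=1)/|E|(n=3) = (1/3)^-2 = 9

9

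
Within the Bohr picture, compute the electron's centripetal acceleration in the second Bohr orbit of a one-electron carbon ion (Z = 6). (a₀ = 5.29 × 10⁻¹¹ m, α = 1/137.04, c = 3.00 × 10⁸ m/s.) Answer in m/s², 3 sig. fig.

r = n²a₀/Z = 3.53 × 10⁻¹¹ m, v = Zαc/n = 6.57 × 10⁶ m/s
a = v²/r = (6.57 × 10⁶)² / 3.53 × 10⁻¹¹ = 1.22 × 10²⁴ m/s²

1.22 × 10²⁴ m/s²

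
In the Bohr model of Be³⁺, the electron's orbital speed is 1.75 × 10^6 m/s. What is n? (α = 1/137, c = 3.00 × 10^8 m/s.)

v_n = Zαc/n ⇒ n = Zαc/v = 4 × 0.00730 × 3.00 × 10^8 / 1.75 × 10^6 ≈ 5.01
n = 5

5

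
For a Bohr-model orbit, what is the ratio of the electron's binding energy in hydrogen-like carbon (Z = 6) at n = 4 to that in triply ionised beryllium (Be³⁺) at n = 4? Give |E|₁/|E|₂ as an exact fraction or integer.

9/4

|E| ∝ Z^2 · n^-2
|E|₁/|E|₂ = (6/4)^2 · (4/4)^-2 = 9/4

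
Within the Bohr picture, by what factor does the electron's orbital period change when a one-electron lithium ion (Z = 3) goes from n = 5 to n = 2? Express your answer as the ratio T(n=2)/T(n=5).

8/125

T ∝ Z^-2 · n^3; with Z fixed, T ∝ n^3.
T(n=2)/T(n=5) = (2/5)^3 = 8/125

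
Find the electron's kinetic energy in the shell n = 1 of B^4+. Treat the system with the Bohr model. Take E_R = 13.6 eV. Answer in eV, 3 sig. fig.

For a Coulomb orbit the virial theorem gives K = −E_n.
E_n = −E_R·Z²/n², so K = E_R·Z²/n² = 13.6 × 5²/1² = 340 eV

340 eV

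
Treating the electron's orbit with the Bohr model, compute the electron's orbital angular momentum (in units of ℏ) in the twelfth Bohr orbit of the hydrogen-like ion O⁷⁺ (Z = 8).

L_n = nℏ, so L/ℏ = n = 12.

12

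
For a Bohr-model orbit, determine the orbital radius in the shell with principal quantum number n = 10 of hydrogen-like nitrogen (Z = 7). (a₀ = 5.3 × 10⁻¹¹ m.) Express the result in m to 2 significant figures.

7.6 × 10⁻¹⁰ m

r_n = n²a₀/Z = 10² × 5.3 × 10⁻¹¹ / 7
    = 100 × 5.3 × 10⁻¹¹ / 7 = 7.6 × 10⁻¹⁰ m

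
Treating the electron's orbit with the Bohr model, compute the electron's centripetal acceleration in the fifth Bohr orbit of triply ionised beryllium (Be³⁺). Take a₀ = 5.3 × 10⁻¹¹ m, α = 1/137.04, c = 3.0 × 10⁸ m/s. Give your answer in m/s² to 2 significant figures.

9.3 × 10²¹ m/s²

r = n²a₀/Z = 3.3 × 10⁻¹⁰ m, v = Zαc/n = 1.8 × 10⁶ m/s
a = v²/r = (1.8 × 10⁶)² / 3.3 × 10⁻¹⁰ = 9.3 × 10²¹ m/s²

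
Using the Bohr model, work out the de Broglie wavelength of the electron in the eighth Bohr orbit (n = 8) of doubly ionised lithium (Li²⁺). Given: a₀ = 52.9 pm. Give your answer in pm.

886 pm

The Bohr quantisation condition is nλ = 2πr_n.
r_n = n²a₀/Z = 1130 pm
λ = 2πr_n/n = 2π·1130/8 = 886 pm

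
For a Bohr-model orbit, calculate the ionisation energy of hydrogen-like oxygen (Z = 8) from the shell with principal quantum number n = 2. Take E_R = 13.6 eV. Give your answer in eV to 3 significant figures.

218 eV

E_n = −E_R·Z²/n² = −13.6 × 8²/2² eV = -218 eV
Ionisation energy = −E_n = 218 eV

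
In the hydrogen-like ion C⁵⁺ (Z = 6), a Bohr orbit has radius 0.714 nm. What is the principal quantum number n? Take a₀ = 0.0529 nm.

r_n = n²a₀/Z ⇒ n² = rZ/a₀ = 0.714 × 6 / 0.0529 ≈ 80.98
n = 9

9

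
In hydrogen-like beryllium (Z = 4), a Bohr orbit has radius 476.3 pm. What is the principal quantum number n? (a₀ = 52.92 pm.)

6

r_n = n²a₀/Z ⇒ n² = rZ/a₀ = 476.3 × 4 / 52.92 ≈ 36.00
n = 6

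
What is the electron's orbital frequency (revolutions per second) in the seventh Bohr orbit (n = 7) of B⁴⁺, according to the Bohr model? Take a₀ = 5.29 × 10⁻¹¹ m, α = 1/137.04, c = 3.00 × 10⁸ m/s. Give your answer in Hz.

r = n²a₀/Z = 5.18 × 10⁻¹⁰ m, v = Zαc/n = 1.56 × 10⁶ m/s
f = v/(2πr) = 4.80 × 10¹⁴ Hz

4.80 × 10¹⁴ Hz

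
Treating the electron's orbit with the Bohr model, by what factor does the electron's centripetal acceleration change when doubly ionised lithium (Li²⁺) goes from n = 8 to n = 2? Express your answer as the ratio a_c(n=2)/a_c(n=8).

256

a_c ∝ Z^3 · n^-4; with Z fixed, a_c ∝ n^-4.
a_c(n=2)/a_c(n=8) = (2/8)^-4 = 256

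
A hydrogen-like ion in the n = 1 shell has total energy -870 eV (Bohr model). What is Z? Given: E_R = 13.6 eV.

E_n = −E_R Z²/n² ⇒ Z² = −E_n n²/E_R = 870 × 1² / 13.6 ≈ 63.97
Z = 8

8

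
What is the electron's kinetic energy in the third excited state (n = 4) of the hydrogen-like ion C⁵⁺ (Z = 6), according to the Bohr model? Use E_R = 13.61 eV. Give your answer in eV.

For a Coulomb orbit the virial theorem gives K = −E_n.
E_n = −E_R·Z²/n², so K = E_R·Z²/n² = 13.61 × 6²/4² = 30.62 eV

30.62 eV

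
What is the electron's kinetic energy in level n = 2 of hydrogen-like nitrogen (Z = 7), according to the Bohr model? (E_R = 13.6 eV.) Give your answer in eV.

167 eV

For a Coulomb orbit the virial theorem gives K = −E_n.
E_n = −E_R·Z²/n², so K = E_R·Z²/n² = 13.6 × 7²/2² = 167 eV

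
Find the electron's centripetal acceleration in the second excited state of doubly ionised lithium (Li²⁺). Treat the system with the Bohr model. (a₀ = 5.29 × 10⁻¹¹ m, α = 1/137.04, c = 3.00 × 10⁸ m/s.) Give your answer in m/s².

r = n²a₀/Z = 1.59 × 10⁻¹⁰ m, v = Zαc/n = 2.19 × 10⁶ m/s
a = v²/r = (2.19 × 10⁶)² / 1.59 × 10⁻¹⁰ = 3.02 × 10²² m/s²

3.02 × 10²² m/s²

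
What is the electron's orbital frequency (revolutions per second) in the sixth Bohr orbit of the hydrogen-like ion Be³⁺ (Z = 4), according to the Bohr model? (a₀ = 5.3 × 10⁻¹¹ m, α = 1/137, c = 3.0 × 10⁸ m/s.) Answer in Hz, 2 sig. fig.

4.9 × 10¹⁴ Hz

r = n²a₀/Z = 4.8 × 10⁻¹⁰ m, v = Zαc/n = 1.5 × 10⁶ m/s
f = v/(2πr) = 4.9 × 10¹⁴ Hz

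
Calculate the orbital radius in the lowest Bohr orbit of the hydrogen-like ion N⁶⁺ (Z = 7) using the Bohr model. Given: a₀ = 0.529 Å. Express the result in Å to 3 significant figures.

r_n = n²a₀/Z = 1² × 0.529 / 7
    = 1 × 0.529 / 7 = 0.0756 Å

0.0756 Å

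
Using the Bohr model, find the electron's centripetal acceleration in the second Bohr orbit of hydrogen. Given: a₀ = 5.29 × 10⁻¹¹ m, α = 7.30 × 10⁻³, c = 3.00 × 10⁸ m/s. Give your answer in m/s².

r = n²a₀/Z = 2.12 × 10⁻¹⁰ m, v = Zαc/n = 1.09 × 10⁶ m/s
a = v²/r = (1.09 × 10⁶)² / 2.12 × 10⁻¹⁰ = 5.67 × 10²¹ m/s²

5.67 × 10²¹ m/s²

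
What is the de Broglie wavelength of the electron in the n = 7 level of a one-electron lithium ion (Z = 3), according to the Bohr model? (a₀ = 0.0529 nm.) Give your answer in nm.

0.776 nm

The Bohr quantisation condition is nλ = 2πr_n.
r_n = n²a₀/Z = 0.864 nm
λ = 2πr_n/n = 2π·0.864/7 = 0.776 nm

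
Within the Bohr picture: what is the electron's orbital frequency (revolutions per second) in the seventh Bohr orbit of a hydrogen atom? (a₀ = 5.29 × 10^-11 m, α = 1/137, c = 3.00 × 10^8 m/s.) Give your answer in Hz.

1.92 × 10^13 Hz

r = n²a₀/Z = 2.59 × 10^-9 m, v = Zαc/n = 3.13 × 10^5 m/s
f = v/(2πr) = 1.92 × 10^13 Hz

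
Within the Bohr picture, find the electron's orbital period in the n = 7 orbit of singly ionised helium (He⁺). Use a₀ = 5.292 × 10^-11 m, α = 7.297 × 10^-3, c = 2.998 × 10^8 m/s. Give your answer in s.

1.303 × 10^-14 s

r = n²a₀/Z = 7²·5.292 × 10^-11/2 = 1.297 × 10^-9 m
v = Zαc/n = 2·0.007297·2.998 × 10^8/7 = 6.250 × 10^5 m/s
T = 2πr/v = 1.303 × 10^-14 s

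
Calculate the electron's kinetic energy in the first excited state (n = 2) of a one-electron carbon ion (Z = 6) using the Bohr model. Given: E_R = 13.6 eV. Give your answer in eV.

For a Coulomb orbit the virial theorem gives K = −E_n.
E_n = −E_R·Z²/n², so K = E_R·Z²/n² = 13.6 × 6²/2² = 122 eV

122 eV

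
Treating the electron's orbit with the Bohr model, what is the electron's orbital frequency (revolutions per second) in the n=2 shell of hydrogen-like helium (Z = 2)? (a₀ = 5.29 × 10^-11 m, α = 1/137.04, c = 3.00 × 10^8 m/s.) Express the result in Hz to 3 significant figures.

r = n²a₀/Z = 1.06 × 10^-10 m, v = Zαc/n = 2.19 × 10^6 m/s
f = v/(2πr) = 3.29 × 10^15 Hz

3.29 × 10^15 Hz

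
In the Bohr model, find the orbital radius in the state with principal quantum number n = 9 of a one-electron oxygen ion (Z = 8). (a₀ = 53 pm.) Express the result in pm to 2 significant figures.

540 pm

r_n = n²a₀/Z = 9² × 53 / 8
    = 81 × 53 / 8 = 540 pm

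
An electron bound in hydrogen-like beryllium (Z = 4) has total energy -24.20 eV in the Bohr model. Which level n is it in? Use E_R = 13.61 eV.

3

E_n = −E_R Z²/n² ⇒ n² = E_R Z²/(−E_n) = 13.61 × 4² / 24.20 ≈ 9.00
n = 3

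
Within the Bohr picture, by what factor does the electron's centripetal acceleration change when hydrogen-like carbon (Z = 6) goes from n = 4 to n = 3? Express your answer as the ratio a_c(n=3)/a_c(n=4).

256/81

a_c ∝ Z^3 · n^-4; with Z fixed, a_c ∝ n^-4.
a_c(n=3)/a_c(n=4) = (3/4)^-4 = 256/81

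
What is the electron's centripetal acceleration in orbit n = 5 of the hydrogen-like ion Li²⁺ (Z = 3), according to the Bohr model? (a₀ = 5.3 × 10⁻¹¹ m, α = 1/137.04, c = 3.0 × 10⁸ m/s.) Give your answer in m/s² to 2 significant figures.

r = n²a₀/Z = 4.4 × 10⁻¹⁰ m, v = Zαc/n = 1.3 × 10⁶ m/s
a = v²/r = (1.3 × 10⁶)² / 4.4 × 10⁻¹⁰ = 3.9 × 10²¹ m/s²

3.9 × 10²¹ m/s²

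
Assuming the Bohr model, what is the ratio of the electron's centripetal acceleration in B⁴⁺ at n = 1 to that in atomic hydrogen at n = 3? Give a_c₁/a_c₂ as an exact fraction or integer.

10125

a_c ∝ Z^3 · n^-4
a_c₁/a_c₂ = (5/1)^3 · (1/3)^-4 = 10125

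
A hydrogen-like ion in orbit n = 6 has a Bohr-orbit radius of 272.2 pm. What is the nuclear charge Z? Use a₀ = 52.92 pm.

r_n = n²a₀/Z ⇒ Z = n²a₀/r = 6² × 52.92 / 272.2 ≈ 7.00
Z = 7

7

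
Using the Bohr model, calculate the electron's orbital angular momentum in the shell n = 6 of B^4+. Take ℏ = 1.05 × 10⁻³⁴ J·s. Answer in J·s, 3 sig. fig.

6.30 × 10⁻³⁴ J·s

L_n = nℏ = 6 × 1.05 × 10⁻³⁴ = 6.30 × 10⁻³⁴ J·s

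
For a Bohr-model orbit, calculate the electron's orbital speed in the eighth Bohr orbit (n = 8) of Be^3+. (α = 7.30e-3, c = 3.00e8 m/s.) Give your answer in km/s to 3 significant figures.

v_n = Zαc/n = 4 × 0.00730 × 3.00e8 / 8
    = 1100 km/s

1100 km/s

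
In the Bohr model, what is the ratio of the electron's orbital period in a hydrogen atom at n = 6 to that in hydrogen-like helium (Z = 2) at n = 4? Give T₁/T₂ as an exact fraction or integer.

T ∝ Z^-2 · n^3
T₁/T₂ = (1/2)^-2 · (6/4)^3 = 27/2

27/2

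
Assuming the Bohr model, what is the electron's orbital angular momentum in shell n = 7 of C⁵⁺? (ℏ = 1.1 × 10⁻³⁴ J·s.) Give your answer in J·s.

L_n = nℏ = 7 × 1.1 × 10⁻³⁴ = 7.7 × 10⁻³⁴ J·s

7.7 × 10⁻³⁴ J·s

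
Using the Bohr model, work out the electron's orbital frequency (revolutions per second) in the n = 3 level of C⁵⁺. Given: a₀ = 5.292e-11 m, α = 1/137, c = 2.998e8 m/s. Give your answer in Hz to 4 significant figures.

r = n²a₀/Z = 7.938e-11 m, v = Zαc/n = 4.377e6 m/s
f = v/(2πr) = 8.775e15 Hz

8.775e15 Hz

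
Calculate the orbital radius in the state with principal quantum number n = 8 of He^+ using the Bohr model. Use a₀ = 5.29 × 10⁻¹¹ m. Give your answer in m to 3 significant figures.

1.69 × 10⁻⁹ m

r_n = n²a₀/Z = 8² × 5.29 × 10⁻¹¹ / 2
    = 64 × 5.29 × 10⁻¹¹ / 2 = 1.69 × 10⁻⁹ m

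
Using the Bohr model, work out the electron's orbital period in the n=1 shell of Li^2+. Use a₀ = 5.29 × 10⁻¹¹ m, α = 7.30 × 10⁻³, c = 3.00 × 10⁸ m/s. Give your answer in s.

1.69 × 10⁻¹⁷ s

r = n²a₀/Z = 1²·5.29 × 10⁻¹¹/3 = 1.76 × 10⁻¹¹ m
v = Zαc/n = 3·0.00730·3.00 × 10⁸/1 = 6.57 × 10⁶ m/s
T = 2πr/v = 1.69 × 10⁻¹⁷ s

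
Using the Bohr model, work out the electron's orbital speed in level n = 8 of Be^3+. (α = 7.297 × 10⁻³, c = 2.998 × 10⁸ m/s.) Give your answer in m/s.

1.094 × 10⁶ m/s

v_n = Zαc/n = 4 × 0.007297 × 2.998 × 10⁸ / 8
    = 1.094 × 10⁶ m/s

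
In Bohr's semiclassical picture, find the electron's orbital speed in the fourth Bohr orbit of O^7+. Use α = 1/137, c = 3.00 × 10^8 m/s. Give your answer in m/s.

4.38 × 10^6 m/s

v_n = Zαc/n = 8 × 0.00730 × 3.00 × 10^8 / 4
    = 4.38 × 10^6 m/s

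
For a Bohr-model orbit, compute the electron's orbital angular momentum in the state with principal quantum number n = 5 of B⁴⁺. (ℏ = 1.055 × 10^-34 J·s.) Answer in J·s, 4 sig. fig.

5.275 × 10^-34 J·s

L_n = nℏ = 5 × 1.055 × 10^-34 = 5.275 × 10^-34 J·s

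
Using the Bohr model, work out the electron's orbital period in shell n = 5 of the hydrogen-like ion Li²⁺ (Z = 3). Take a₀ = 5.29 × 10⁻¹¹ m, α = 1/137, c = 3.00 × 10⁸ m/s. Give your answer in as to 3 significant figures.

2110 as

r = n²a₀/Z = 5²·5.29 × 10⁻¹¹/3 = 4.41 × 10⁻¹⁰ m
v = Zαc/n = 3·0.00730·3.00 × 10⁸/5 = 1.31 × 10⁶ m/s
T = 2πr/v = 2.11 × 10⁻¹⁵ s = 2110 as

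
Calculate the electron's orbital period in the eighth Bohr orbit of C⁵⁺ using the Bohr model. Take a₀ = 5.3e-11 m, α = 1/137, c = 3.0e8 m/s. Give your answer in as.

2200 as

r = n²a₀/Z = 8²·5.3e-11/6 = 5.7e-10 m
v = Zαc/n = 6·0.0073·3.0e8/8 = 1.6e6 m/s
T = 2πr/v = 2.2e-15 s = 2200 as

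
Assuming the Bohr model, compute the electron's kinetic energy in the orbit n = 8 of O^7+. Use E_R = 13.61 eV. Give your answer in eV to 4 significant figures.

13.61 eV

For a Coulomb orbit the virial theorem gives K = −E_n.
E_n = −E_R·Z²/n², so K = E_R·Z²/n² = 13.61 × 8²/8² = 13.61 eV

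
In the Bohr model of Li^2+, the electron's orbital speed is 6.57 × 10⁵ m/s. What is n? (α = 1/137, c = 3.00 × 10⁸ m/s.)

v_n = Zαc/n ⇒ n = Zαc/v = 3 × 0.00730 × 3.00 × 10⁸ / 6.57 × 10⁵ ≈ 10.00
n = 10

10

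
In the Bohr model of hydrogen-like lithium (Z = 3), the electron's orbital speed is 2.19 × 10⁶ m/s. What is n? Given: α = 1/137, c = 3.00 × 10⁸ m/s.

v_n = Zαc/n ⇒ n = Zαc/v = 3 × 0.00730 × 3.00 × 10⁸ / 2.19 × 10⁶ ≈ 3.00
n = 3

3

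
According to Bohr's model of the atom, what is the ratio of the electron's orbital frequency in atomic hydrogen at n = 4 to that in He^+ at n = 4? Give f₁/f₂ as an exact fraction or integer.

1/4

f ∝ Z^2 · n^-3
f₁/f₂ = (1/2)^2 · (4/4)^-3 = 1/4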